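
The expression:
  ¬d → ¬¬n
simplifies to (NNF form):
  d ∨ n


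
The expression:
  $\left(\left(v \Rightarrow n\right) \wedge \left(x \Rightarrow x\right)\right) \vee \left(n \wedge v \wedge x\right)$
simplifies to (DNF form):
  $n \vee \neg v$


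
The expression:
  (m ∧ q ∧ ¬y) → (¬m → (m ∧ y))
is always true.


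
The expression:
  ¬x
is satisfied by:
  {x: False}


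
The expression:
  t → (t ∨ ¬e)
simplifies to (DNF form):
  True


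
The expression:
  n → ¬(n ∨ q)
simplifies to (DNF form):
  ¬n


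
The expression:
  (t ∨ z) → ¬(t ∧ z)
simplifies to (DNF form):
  ¬t ∨ ¬z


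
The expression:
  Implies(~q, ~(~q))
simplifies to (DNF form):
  q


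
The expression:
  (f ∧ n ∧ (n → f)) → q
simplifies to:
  q ∨ ¬f ∨ ¬n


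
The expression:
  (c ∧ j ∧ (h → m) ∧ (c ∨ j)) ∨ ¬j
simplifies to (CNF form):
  (c ∨ ¬j) ∧ (c ∨ m ∨ ¬j) ∧ (c ∨ ¬h ∨ ¬j) ∧ (m ∨ ¬h ∨ ¬j)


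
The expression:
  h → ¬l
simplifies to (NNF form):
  ¬h ∨ ¬l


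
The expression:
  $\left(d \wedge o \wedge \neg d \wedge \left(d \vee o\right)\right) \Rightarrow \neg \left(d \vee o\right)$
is always true.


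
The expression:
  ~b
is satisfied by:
  {b: False}


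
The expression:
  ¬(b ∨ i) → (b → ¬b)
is always true.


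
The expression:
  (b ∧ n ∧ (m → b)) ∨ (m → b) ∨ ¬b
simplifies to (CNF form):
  True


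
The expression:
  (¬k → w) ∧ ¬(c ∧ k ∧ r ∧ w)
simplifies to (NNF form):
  (k ∧ ¬w) ∨ (w ∧ ¬c) ∨ (w ∧ ¬k) ∨ (w ∧ ¬r)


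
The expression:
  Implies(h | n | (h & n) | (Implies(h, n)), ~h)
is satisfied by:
  {h: False}


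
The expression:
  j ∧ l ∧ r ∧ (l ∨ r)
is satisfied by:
  {r: True, j: True, l: True}


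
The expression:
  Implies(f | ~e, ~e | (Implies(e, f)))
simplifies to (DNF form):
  True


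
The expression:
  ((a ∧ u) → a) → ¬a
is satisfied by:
  {a: False}


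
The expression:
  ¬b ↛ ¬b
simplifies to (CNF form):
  False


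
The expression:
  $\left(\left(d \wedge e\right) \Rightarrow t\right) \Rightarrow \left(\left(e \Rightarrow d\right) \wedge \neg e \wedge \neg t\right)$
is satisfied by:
  {d: True, e: False, t: False}
  {e: False, t: False, d: False}
  {d: True, e: True, t: False}


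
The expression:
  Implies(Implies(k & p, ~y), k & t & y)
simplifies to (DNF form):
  (k & p & y) | (k & t & y)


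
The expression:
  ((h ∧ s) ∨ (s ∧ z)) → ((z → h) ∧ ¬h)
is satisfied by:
  {h: False, s: False, z: False}
  {z: True, h: False, s: False}
  {h: True, z: False, s: False}
  {z: True, h: True, s: False}
  {s: True, z: False, h: False}


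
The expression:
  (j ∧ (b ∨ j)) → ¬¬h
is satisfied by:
  {h: True, j: False}
  {j: False, h: False}
  {j: True, h: True}


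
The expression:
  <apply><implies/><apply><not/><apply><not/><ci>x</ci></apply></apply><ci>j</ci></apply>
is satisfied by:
  {j: True, x: False}
  {x: False, j: False}
  {x: True, j: True}


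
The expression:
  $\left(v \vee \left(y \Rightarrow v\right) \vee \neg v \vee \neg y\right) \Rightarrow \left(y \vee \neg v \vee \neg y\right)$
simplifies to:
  $\text{True}$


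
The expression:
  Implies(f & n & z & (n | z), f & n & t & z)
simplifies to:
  t | ~f | ~n | ~z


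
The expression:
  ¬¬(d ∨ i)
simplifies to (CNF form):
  d ∨ i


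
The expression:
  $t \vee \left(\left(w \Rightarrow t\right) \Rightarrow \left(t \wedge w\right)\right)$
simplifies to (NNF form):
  $t \vee w$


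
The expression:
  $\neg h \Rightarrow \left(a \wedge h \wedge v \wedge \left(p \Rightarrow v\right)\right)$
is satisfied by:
  {h: True}


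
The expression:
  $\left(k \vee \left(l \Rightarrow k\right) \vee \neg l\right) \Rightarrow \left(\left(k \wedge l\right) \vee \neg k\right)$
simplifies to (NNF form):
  $l \vee \neg k$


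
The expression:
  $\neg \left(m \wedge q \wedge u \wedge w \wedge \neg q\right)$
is always true.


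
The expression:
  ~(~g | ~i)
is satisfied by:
  {i: True, g: True}


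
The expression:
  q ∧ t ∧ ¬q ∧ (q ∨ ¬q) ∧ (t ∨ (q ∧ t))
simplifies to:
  False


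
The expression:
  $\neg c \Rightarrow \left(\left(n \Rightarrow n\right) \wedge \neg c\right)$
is always true.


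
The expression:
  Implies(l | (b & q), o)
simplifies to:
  o | (~b & ~l) | (~l & ~q)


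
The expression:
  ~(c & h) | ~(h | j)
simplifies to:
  ~c | ~h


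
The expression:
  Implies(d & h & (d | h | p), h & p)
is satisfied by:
  {p: True, h: False, d: False}
  {h: False, d: False, p: False}
  {d: True, p: True, h: False}
  {d: True, h: False, p: False}
  {p: True, h: True, d: False}
  {h: True, p: False, d: False}
  {d: True, h: True, p: True}


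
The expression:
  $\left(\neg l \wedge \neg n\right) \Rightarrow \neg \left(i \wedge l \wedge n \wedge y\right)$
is always true.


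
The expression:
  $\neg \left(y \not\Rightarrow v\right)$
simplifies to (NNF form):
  $v \vee \neg y$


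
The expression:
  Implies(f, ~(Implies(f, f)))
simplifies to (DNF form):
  ~f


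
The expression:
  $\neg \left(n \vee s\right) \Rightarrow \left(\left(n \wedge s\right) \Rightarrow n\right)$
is always true.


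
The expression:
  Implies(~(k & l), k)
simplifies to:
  k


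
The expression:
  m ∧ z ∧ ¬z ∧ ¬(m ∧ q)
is never true.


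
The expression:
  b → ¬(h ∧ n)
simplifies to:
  ¬b ∨ ¬h ∨ ¬n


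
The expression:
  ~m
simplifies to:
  ~m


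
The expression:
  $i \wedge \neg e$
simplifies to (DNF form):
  $i \wedge \neg e$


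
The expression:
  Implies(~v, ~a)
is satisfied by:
  {v: True, a: False}
  {a: False, v: False}
  {a: True, v: True}


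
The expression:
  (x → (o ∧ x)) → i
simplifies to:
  i ∨ (x ∧ ¬o)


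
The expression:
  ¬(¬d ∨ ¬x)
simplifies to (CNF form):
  d ∧ x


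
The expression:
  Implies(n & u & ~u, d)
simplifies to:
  True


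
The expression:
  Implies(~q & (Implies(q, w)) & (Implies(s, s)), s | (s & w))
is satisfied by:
  {q: True, s: True}
  {q: True, s: False}
  {s: True, q: False}


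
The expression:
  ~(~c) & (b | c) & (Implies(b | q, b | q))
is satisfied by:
  {c: True}


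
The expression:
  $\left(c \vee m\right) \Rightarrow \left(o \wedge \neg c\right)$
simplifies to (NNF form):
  $\neg c \wedge \left(o \vee \neg m\right)$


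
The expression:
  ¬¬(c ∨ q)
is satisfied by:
  {q: True, c: True}
  {q: True, c: False}
  {c: True, q: False}


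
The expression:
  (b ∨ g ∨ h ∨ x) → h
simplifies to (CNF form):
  (h ∨ ¬b) ∧ (h ∨ ¬g) ∧ (h ∨ ¬x)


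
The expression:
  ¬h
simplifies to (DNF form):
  ¬h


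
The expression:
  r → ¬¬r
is always true.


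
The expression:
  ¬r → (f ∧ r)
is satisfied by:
  {r: True}


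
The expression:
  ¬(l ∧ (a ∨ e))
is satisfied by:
  {e: False, l: False, a: False}
  {a: True, e: False, l: False}
  {e: True, a: False, l: False}
  {a: True, e: True, l: False}
  {l: True, a: False, e: False}


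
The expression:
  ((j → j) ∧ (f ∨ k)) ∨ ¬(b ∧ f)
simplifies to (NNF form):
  True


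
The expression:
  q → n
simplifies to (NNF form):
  n ∨ ¬q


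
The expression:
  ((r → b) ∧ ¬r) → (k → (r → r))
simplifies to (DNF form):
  True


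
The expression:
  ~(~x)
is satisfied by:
  {x: True}


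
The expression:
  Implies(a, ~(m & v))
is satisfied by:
  {m: False, a: False, v: False}
  {v: True, m: False, a: False}
  {a: True, m: False, v: False}
  {v: True, a: True, m: False}
  {m: True, v: False, a: False}
  {v: True, m: True, a: False}
  {a: True, m: True, v: False}


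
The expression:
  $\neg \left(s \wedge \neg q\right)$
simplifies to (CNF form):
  $q \vee \neg s$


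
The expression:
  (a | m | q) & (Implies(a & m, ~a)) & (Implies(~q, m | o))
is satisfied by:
  {q: True, o: True, m: False, a: False}
  {q: True, o: False, m: False, a: False}
  {a: True, q: True, o: True, m: False}
  {a: True, q: True, o: False, m: False}
  {a: True, o: True, m: False, q: False}
  {m: True, q: True, o: True, a: False}
  {m: True, q: True, o: False, a: False}
  {m: True, o: True, a: False, q: False}
  {m: True, a: False, o: False, q: False}


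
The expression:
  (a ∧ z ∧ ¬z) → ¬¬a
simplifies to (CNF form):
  True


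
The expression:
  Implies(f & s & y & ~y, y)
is always true.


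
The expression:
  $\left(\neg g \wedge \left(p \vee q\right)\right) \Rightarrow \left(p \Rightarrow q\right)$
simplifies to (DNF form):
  $g \vee q \vee \neg p$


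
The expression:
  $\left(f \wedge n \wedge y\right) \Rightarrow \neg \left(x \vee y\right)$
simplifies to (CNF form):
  $\neg f \vee \neg n \vee \neg y$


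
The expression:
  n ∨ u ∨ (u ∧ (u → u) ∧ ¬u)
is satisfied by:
  {n: True, u: True}
  {n: True, u: False}
  {u: True, n: False}


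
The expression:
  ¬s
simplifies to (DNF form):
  ¬s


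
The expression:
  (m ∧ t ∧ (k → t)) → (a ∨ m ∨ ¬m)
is always true.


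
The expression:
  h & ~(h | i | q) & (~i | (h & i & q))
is never true.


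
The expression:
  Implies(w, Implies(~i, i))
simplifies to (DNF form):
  i | ~w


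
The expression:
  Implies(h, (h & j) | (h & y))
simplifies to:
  j | y | ~h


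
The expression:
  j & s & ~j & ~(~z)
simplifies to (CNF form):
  False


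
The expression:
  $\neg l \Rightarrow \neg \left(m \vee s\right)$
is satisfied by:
  {l: True, m: False, s: False}
  {l: True, s: True, m: False}
  {l: True, m: True, s: False}
  {l: True, s: True, m: True}
  {s: False, m: False, l: False}


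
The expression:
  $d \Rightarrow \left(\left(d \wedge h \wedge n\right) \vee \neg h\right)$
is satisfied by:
  {n: True, h: False, d: False}
  {h: False, d: False, n: False}
  {n: True, d: True, h: False}
  {d: True, h: False, n: False}
  {n: True, h: True, d: False}
  {h: True, n: False, d: False}
  {n: True, d: True, h: True}


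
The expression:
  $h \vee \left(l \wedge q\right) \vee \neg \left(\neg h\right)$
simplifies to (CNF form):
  $\left(h \vee l\right) \wedge \left(h \vee q\right)$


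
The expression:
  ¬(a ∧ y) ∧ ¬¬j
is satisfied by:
  {j: True, y: False, a: False}
  {a: True, j: True, y: False}
  {y: True, j: True, a: False}


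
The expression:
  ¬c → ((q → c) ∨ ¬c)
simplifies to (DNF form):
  True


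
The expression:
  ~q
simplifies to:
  ~q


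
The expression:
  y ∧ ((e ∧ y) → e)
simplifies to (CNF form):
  y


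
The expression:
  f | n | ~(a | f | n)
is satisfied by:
  {n: True, f: True, a: False}
  {n: True, f: False, a: False}
  {f: True, n: False, a: False}
  {n: False, f: False, a: False}
  {n: True, a: True, f: True}
  {n: True, a: True, f: False}
  {a: True, f: True, n: False}


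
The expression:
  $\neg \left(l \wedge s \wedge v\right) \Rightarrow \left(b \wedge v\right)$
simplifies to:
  $v \wedge \left(b \vee l\right) \wedge \left(b \vee s\right)$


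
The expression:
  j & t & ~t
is never true.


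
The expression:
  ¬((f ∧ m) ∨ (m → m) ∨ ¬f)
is never true.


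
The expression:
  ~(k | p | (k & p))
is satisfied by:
  {p: False, k: False}


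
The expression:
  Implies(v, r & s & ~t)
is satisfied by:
  {r: True, s: True, t: False, v: False}
  {r: True, s: False, t: False, v: False}
  {s: True, r: False, t: False, v: False}
  {r: False, s: False, t: False, v: False}
  {r: True, t: True, s: True, v: False}
  {r: True, t: True, s: False, v: False}
  {t: True, s: True, r: False, v: False}
  {t: True, r: False, s: False, v: False}
  {r: True, v: True, t: False, s: True}


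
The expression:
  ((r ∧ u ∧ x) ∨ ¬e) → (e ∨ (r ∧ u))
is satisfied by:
  {r: True, e: True, u: True}
  {r: True, e: True, u: False}
  {e: True, u: True, r: False}
  {e: True, u: False, r: False}
  {r: True, u: True, e: False}


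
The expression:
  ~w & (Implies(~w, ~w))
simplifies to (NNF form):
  ~w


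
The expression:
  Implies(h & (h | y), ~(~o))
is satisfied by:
  {o: True, h: False}
  {h: False, o: False}
  {h: True, o: True}


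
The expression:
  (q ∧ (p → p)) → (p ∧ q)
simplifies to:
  p ∨ ¬q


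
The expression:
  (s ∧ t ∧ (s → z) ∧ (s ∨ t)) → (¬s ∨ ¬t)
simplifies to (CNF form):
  ¬s ∨ ¬t ∨ ¬z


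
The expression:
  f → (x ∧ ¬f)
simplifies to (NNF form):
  ¬f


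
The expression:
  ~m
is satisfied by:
  {m: False}


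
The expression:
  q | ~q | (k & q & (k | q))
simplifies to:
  True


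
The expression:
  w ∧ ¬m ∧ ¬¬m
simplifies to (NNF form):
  False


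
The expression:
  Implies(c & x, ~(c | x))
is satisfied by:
  {c: False, x: False}
  {x: True, c: False}
  {c: True, x: False}


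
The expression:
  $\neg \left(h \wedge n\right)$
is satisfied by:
  {h: False, n: False}
  {n: True, h: False}
  {h: True, n: False}


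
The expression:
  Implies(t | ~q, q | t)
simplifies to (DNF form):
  q | t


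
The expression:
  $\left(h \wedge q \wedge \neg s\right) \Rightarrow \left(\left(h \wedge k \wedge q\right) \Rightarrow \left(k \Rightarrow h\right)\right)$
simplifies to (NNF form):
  $\text{True}$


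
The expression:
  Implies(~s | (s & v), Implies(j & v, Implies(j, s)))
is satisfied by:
  {s: True, v: False, j: False}
  {v: False, j: False, s: False}
  {j: True, s: True, v: False}
  {j: True, v: False, s: False}
  {s: True, v: True, j: False}
  {v: True, s: False, j: False}
  {j: True, v: True, s: True}


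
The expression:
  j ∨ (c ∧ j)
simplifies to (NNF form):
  j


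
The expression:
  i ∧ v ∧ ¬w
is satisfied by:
  {i: True, v: True, w: False}


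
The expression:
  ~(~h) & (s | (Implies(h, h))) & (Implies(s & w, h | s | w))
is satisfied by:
  {h: True}


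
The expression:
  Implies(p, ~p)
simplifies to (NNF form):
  ~p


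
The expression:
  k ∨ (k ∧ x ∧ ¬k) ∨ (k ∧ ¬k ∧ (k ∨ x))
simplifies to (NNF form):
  k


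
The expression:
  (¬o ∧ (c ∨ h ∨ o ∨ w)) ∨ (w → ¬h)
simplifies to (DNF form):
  ¬h ∨ ¬o ∨ ¬w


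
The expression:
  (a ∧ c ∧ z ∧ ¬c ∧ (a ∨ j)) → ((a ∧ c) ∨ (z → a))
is always true.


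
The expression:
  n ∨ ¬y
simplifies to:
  n ∨ ¬y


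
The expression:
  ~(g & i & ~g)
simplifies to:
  True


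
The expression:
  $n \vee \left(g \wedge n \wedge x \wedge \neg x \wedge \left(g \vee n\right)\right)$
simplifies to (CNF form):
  $n$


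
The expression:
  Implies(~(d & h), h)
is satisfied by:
  {h: True}


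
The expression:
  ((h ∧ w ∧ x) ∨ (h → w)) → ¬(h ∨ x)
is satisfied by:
  {h: False, x: False, w: False}
  {w: True, h: False, x: False}
  {h: True, w: False, x: False}
  {x: True, h: True, w: False}


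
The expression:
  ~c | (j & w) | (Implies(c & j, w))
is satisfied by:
  {w: True, c: False, j: False}
  {c: False, j: False, w: False}
  {j: True, w: True, c: False}
  {j: True, c: False, w: False}
  {w: True, c: True, j: False}
  {c: True, w: False, j: False}
  {j: True, c: True, w: True}


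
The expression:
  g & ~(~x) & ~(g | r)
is never true.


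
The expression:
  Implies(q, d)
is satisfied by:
  {d: True, q: False}
  {q: False, d: False}
  {q: True, d: True}


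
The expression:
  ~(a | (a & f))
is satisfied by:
  {a: False}


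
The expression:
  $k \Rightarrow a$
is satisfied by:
  {a: True, k: False}
  {k: False, a: False}
  {k: True, a: True}


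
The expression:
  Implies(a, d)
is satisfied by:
  {d: True, a: False}
  {a: False, d: False}
  {a: True, d: True}


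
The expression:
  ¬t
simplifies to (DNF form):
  ¬t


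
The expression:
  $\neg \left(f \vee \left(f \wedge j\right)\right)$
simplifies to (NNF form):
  $\neg f$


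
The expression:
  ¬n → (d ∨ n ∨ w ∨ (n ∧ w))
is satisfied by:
  {n: True, d: True, w: True}
  {n: True, d: True, w: False}
  {n: True, w: True, d: False}
  {n: True, w: False, d: False}
  {d: True, w: True, n: False}
  {d: True, w: False, n: False}
  {w: True, d: False, n: False}


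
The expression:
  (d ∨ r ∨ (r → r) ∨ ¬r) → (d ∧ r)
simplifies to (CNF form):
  d ∧ r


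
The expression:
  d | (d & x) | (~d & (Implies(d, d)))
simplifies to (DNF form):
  True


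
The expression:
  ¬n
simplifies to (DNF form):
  ¬n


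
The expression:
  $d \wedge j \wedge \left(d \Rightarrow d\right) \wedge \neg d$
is never true.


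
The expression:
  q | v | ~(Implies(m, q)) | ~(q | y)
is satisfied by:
  {m: True, q: True, v: True, y: False}
  {m: True, q: True, v: False, y: False}
  {m: True, v: True, q: False, y: False}
  {m: True, v: False, q: False, y: False}
  {q: True, v: True, m: False, y: False}
  {q: True, m: False, v: False, y: False}
  {q: False, v: True, m: False, y: False}
  {q: False, m: False, v: False, y: False}
  {m: True, y: True, q: True, v: True}
  {m: True, y: True, q: True, v: False}
  {m: True, y: True, v: True, q: False}
  {m: True, y: True, v: False, q: False}
  {y: True, q: True, v: True, m: False}
  {y: True, q: True, v: False, m: False}
  {y: True, v: True, q: False, m: False}


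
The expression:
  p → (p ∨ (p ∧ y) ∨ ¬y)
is always true.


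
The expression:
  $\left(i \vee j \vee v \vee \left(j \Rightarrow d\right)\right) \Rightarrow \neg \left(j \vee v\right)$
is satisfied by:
  {v: False, j: False}


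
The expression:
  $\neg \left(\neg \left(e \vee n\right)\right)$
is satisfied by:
  {n: True, e: True}
  {n: True, e: False}
  {e: True, n: False}


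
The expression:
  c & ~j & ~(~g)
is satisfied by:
  {c: True, g: True, j: False}


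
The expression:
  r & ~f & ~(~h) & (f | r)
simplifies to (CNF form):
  h & r & ~f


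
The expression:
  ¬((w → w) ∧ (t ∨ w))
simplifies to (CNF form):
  ¬t ∧ ¬w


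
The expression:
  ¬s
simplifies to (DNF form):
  ¬s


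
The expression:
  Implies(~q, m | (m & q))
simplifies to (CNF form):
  m | q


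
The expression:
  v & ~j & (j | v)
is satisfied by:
  {v: True, j: False}


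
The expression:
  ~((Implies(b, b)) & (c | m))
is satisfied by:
  {c: False, m: False}


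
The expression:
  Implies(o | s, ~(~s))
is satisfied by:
  {s: True, o: False}
  {o: False, s: False}
  {o: True, s: True}


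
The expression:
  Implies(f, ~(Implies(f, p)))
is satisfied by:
  {p: False, f: False}
  {f: True, p: False}
  {p: True, f: False}


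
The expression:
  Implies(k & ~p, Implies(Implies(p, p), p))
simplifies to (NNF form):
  p | ~k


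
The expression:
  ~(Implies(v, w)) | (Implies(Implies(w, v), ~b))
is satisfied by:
  {w: False, b: False, v: False}
  {v: True, w: False, b: False}
  {w: True, v: False, b: False}
  {v: True, w: True, b: False}
  {b: True, v: True, w: False}
  {b: True, w: True, v: False}


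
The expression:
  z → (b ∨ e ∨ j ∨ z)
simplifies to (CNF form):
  True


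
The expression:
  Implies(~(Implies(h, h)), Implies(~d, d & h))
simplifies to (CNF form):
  True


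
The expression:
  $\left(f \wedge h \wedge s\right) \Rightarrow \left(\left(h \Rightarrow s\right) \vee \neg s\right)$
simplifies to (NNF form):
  $\text{True}$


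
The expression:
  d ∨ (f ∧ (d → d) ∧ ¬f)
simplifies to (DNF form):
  d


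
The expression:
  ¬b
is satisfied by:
  {b: False}


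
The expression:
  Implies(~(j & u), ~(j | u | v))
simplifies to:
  (j | ~u) & (j | ~v) & (u | ~j)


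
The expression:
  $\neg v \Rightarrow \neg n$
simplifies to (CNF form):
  $v \vee \neg n$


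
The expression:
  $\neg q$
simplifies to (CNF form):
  $\neg q$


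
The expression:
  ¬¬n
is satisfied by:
  {n: True}


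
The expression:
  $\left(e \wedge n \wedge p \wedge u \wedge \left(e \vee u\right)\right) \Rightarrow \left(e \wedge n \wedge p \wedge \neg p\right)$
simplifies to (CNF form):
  $\neg e \vee \neg n \vee \neg p \vee \neg u$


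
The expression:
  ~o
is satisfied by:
  {o: False}


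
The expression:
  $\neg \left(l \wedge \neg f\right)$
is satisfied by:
  {f: True, l: False}
  {l: False, f: False}
  {l: True, f: True}


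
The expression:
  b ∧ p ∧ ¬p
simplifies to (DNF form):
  False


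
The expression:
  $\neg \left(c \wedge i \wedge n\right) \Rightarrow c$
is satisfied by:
  {c: True}


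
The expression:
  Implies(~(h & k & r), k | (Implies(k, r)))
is always true.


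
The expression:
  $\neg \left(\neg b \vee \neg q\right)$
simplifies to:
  $b \wedge q$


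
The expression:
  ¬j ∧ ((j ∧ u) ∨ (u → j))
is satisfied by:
  {u: False, j: False}


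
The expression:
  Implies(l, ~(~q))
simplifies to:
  q | ~l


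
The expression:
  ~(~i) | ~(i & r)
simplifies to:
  True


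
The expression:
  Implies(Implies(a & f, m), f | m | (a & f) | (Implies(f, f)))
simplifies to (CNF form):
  True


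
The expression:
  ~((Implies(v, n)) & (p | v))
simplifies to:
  (v & ~n) | (~p & ~v)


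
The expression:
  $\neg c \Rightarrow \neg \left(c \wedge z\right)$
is always true.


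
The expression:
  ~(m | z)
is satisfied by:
  {z: False, m: False}


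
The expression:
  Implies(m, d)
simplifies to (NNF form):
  d | ~m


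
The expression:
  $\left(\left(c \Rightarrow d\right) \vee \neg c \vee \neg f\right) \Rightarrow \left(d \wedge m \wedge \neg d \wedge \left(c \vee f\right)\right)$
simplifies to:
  $c \wedge f \wedge \neg d$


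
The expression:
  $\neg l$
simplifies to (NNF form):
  $\neg l$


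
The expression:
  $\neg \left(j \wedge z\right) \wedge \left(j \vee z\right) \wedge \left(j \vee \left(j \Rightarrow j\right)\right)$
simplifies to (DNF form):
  $\left(j \wedge \neg z\right) \vee \left(z \wedge \neg j\right)$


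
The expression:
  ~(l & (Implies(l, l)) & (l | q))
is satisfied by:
  {l: False}


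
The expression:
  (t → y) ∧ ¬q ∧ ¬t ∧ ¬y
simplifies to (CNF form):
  ¬q ∧ ¬t ∧ ¬y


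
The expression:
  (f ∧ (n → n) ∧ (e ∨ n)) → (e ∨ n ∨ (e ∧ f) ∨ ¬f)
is always true.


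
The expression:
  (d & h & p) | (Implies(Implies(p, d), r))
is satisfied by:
  {r: True, p: True, h: True, d: False}
  {r: True, p: True, d: False, h: False}
  {r: True, p: True, h: True, d: True}
  {r: True, p: True, d: True, h: False}
  {r: True, h: True, d: False, p: False}
  {r: True, d: False, h: False, p: False}
  {r: True, h: True, d: True, p: False}
  {r: True, d: True, h: False, p: False}
  {h: True, p: True, d: False, r: False}
  {p: True, d: False, h: False, r: False}
  {h: True, p: True, d: True, r: False}


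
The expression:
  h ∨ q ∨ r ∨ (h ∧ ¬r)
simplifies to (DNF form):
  h ∨ q ∨ r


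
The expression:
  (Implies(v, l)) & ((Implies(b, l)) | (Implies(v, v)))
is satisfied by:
  {l: True, v: False}
  {v: False, l: False}
  {v: True, l: True}


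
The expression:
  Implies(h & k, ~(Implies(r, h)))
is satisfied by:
  {h: False, k: False}
  {k: True, h: False}
  {h: True, k: False}


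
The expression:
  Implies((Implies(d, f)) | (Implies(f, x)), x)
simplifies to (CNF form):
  x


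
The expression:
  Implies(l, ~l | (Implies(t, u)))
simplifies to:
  u | ~l | ~t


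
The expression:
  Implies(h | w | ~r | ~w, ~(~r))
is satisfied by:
  {r: True}


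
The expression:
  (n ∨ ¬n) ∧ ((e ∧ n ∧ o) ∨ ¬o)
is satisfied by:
  {e: True, n: True, o: False}
  {e: True, n: False, o: False}
  {n: True, e: False, o: False}
  {e: False, n: False, o: False}
  {e: True, o: True, n: True}


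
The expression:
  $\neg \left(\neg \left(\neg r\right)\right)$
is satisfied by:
  {r: False}


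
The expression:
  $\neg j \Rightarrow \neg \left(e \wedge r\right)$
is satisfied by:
  {j: True, e: False, r: False}
  {j: False, e: False, r: False}
  {r: True, j: True, e: False}
  {r: True, j: False, e: False}
  {e: True, j: True, r: False}
  {e: True, j: False, r: False}
  {e: True, r: True, j: True}


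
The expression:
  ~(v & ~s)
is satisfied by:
  {s: True, v: False}
  {v: False, s: False}
  {v: True, s: True}


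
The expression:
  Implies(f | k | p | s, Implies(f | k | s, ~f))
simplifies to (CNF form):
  ~f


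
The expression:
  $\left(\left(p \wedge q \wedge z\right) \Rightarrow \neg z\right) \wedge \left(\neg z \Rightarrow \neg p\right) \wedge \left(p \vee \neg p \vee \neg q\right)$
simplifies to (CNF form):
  $\left(z \vee \neg p\right) \wedge \left(\neg p \vee \neg q\right)$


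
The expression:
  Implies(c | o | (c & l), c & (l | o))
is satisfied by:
  {l: True, o: False, c: False}
  {l: False, o: False, c: False}
  {c: True, l: True, o: False}
  {o: True, c: True, l: True}
  {o: True, c: True, l: False}


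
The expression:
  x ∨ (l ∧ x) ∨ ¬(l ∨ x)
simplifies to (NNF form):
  x ∨ ¬l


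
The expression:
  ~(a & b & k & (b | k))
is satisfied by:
  {k: False, a: False, b: False}
  {b: True, k: False, a: False}
  {a: True, k: False, b: False}
  {b: True, a: True, k: False}
  {k: True, b: False, a: False}
  {b: True, k: True, a: False}
  {a: True, k: True, b: False}


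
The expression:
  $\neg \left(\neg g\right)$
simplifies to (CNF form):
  $g$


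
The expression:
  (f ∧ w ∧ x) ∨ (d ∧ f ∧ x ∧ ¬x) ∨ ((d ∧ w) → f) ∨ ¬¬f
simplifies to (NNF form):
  f ∨ ¬d ∨ ¬w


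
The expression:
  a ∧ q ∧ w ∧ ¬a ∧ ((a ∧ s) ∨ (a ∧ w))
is never true.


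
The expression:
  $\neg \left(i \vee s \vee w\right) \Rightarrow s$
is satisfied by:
  {i: True, s: True, w: True}
  {i: True, s: True, w: False}
  {i: True, w: True, s: False}
  {i: True, w: False, s: False}
  {s: True, w: True, i: False}
  {s: True, w: False, i: False}
  {w: True, s: False, i: False}


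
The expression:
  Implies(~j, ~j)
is always true.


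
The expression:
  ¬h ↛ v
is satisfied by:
  {v: True, h: False}
  {h: False, v: False}
  {h: True, v: True}


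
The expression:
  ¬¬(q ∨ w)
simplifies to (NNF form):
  q ∨ w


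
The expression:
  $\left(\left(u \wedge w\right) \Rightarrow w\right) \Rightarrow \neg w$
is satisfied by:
  {w: False}


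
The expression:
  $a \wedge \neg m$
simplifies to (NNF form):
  $a \wedge \neg m$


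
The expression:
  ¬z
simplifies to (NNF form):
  ¬z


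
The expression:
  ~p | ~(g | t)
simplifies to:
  ~p | (~g & ~t)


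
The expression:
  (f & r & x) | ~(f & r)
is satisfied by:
  {x: True, r: False, f: False}
  {x: False, r: False, f: False}
  {f: True, x: True, r: False}
  {f: True, x: False, r: False}
  {r: True, x: True, f: False}
  {r: True, x: False, f: False}
  {r: True, f: True, x: True}


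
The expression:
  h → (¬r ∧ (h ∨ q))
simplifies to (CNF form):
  ¬h ∨ ¬r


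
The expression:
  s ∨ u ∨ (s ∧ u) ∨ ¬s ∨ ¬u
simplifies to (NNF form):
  True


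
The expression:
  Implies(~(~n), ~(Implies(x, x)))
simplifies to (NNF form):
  ~n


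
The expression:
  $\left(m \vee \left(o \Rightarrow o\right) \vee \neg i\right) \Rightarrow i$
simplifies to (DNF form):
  $i$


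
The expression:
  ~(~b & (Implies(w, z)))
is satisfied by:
  {b: True, w: True, z: False}
  {b: True, z: False, w: False}
  {b: True, w: True, z: True}
  {b: True, z: True, w: False}
  {w: True, z: False, b: False}


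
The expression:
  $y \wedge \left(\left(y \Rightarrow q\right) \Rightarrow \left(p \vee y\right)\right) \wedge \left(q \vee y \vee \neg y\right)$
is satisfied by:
  {y: True}


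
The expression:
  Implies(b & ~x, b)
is always true.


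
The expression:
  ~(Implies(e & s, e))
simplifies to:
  False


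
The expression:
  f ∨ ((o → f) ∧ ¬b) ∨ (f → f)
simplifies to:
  True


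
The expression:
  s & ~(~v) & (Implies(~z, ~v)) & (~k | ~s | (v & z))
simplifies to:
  s & v & z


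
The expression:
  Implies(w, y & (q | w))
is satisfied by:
  {y: True, w: False}
  {w: False, y: False}
  {w: True, y: True}


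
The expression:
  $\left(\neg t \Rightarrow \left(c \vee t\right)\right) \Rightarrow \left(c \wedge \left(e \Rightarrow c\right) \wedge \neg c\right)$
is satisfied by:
  {t: False, c: False}


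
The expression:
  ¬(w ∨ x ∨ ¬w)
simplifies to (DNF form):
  False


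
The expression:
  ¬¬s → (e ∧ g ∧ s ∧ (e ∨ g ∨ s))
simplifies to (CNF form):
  (e ∨ ¬s) ∧ (g ∨ ¬s)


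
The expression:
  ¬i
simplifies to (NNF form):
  ¬i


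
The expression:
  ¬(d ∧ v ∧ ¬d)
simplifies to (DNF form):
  True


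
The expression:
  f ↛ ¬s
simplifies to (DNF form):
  f ∧ s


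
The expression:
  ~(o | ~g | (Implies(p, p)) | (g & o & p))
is never true.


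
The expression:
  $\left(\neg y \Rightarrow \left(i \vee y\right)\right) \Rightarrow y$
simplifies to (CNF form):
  $y \vee \neg i$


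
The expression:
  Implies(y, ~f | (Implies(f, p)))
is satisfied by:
  {p: True, y: False, f: False}
  {p: False, y: False, f: False}
  {f: True, p: True, y: False}
  {f: True, p: False, y: False}
  {y: True, p: True, f: False}
  {y: True, p: False, f: False}
  {y: True, f: True, p: True}


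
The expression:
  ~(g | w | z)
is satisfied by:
  {g: False, w: False, z: False}


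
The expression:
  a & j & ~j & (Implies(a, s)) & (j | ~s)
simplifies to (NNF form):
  False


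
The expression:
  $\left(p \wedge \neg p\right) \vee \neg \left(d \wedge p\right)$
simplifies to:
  $\neg d \vee \neg p$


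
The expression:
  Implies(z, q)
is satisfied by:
  {q: True, z: False}
  {z: False, q: False}
  {z: True, q: True}


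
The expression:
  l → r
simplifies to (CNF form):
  r ∨ ¬l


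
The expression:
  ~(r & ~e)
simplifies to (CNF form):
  e | ~r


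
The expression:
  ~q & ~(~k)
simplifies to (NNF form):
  k & ~q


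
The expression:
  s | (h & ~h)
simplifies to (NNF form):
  s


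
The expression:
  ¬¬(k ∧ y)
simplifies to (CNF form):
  k ∧ y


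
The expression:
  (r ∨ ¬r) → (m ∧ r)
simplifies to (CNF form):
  m ∧ r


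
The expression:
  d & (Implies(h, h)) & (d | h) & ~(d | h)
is never true.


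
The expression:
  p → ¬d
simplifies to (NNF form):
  ¬d ∨ ¬p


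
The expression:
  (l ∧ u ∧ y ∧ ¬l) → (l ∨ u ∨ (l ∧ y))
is always true.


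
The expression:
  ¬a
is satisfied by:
  {a: False}


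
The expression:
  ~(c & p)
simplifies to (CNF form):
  ~c | ~p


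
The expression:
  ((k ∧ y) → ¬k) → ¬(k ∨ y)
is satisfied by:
  {k: False, y: False}
  {y: True, k: True}


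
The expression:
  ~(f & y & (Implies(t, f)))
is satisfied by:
  {y: False, f: False}
  {f: True, y: False}
  {y: True, f: False}


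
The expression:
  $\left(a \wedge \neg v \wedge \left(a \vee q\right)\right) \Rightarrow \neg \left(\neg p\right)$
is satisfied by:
  {v: True, p: True, a: False}
  {v: True, p: False, a: False}
  {p: True, v: False, a: False}
  {v: False, p: False, a: False}
  {a: True, v: True, p: True}
  {a: True, v: True, p: False}
  {a: True, p: True, v: False}


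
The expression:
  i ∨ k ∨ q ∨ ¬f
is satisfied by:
  {i: True, q: True, k: True, f: False}
  {i: True, q: True, k: False, f: False}
  {i: True, k: True, q: False, f: False}
  {i: True, k: False, q: False, f: False}
  {q: True, k: True, i: False, f: False}
  {q: True, k: False, i: False, f: False}
  {k: True, i: False, q: False, f: False}
  {k: False, i: False, q: False, f: False}
  {f: True, i: True, q: True, k: True}
  {f: True, i: True, q: True, k: False}
  {f: True, i: True, k: True, q: False}
  {f: True, i: True, k: False, q: False}
  {f: True, q: True, k: True, i: False}
  {f: True, q: True, k: False, i: False}
  {f: True, k: True, q: False, i: False}


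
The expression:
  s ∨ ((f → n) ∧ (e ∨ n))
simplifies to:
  n ∨ s ∨ (e ∧ ¬f)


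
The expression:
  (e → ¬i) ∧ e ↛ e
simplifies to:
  False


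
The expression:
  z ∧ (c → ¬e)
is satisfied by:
  {z: True, c: False, e: False}
  {e: True, z: True, c: False}
  {c: True, z: True, e: False}


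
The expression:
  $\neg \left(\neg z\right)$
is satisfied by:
  {z: True}


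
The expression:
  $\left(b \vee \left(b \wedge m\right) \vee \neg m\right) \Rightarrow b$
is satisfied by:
  {b: True, m: True}
  {b: True, m: False}
  {m: True, b: False}


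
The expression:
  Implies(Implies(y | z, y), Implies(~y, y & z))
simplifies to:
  y | z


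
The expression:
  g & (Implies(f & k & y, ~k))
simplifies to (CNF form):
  g & (~f | ~k | ~y)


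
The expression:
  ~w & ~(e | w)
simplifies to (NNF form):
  ~e & ~w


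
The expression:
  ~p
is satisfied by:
  {p: False}


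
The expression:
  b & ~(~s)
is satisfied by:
  {b: True, s: True}


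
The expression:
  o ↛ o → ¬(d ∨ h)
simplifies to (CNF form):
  True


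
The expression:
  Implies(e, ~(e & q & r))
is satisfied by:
  {e: False, q: False, r: False}
  {r: True, e: False, q: False}
  {q: True, e: False, r: False}
  {r: True, q: True, e: False}
  {e: True, r: False, q: False}
  {r: True, e: True, q: False}
  {q: True, e: True, r: False}


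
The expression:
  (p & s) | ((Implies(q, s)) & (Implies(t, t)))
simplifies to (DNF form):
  s | ~q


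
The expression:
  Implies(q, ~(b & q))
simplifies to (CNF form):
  ~b | ~q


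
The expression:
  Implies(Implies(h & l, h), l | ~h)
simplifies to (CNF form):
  l | ~h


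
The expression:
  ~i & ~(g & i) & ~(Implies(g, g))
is never true.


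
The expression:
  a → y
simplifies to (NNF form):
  y ∨ ¬a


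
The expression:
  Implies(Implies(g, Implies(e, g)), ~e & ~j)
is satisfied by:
  {e: False, j: False}


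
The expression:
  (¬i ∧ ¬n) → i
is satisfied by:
  {i: True, n: True}
  {i: True, n: False}
  {n: True, i: False}


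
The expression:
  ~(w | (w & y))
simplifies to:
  ~w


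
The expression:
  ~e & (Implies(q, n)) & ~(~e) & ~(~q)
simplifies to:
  False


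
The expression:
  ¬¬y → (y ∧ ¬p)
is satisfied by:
  {p: False, y: False}
  {y: True, p: False}
  {p: True, y: False}


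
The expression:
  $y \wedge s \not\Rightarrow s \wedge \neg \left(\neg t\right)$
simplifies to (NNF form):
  $\text{False}$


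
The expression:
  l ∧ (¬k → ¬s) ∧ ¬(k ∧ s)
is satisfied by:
  {l: True, s: False}


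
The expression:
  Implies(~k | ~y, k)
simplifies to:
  k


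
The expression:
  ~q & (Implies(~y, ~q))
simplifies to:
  ~q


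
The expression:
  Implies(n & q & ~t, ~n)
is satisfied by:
  {t: True, q: False, n: False}
  {q: False, n: False, t: False}
  {n: True, t: True, q: False}
  {n: True, q: False, t: False}
  {t: True, q: True, n: False}
  {q: True, t: False, n: False}
  {n: True, q: True, t: True}


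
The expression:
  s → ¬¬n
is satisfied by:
  {n: True, s: False}
  {s: False, n: False}
  {s: True, n: True}


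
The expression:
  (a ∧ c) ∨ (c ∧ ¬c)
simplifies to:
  a ∧ c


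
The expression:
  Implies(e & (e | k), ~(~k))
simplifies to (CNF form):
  k | ~e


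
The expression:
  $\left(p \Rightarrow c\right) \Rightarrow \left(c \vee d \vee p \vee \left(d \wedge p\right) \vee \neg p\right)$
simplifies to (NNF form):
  $\text{True}$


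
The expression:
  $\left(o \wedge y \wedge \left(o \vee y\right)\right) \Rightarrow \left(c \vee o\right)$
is always true.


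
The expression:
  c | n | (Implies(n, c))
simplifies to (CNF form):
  True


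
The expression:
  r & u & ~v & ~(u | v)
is never true.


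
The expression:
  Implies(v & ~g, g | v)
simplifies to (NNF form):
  True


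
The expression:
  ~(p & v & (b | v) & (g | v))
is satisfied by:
  {p: False, v: False}
  {v: True, p: False}
  {p: True, v: False}


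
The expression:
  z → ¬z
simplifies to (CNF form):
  ¬z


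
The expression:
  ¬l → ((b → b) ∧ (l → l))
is always true.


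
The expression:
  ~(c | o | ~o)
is never true.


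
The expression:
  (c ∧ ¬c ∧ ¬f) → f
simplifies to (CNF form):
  True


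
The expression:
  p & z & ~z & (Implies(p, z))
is never true.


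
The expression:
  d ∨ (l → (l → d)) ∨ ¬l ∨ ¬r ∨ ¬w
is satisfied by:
  {d: True, l: False, w: False, r: False}
  {r: False, l: False, d: False, w: False}
  {r: True, d: True, l: False, w: False}
  {r: True, l: False, d: False, w: False}
  {w: True, d: True, r: False, l: False}
  {w: True, r: False, l: False, d: False}
  {w: True, r: True, d: True, l: False}
  {w: True, r: True, l: False, d: False}
  {d: True, l: True, w: False, r: False}
  {l: True, w: False, d: False, r: False}
  {r: True, l: True, d: True, w: False}
  {r: True, l: True, w: False, d: False}
  {d: True, l: True, w: True, r: False}
  {l: True, w: True, r: False, d: False}
  {r: True, l: True, w: True, d: True}


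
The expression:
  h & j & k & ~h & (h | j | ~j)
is never true.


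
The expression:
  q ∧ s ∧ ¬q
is never true.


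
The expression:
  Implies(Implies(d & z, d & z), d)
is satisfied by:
  {d: True}


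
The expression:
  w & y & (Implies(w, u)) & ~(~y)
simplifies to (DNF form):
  u & w & y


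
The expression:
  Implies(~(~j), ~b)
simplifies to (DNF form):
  ~b | ~j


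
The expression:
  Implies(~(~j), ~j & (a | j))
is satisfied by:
  {j: False}


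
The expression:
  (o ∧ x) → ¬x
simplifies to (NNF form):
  ¬o ∨ ¬x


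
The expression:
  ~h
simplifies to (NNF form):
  ~h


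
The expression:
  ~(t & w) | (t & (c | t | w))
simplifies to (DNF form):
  True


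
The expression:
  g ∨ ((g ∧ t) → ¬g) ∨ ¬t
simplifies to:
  True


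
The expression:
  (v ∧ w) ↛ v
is never true.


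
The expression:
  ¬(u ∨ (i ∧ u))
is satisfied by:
  {u: False}


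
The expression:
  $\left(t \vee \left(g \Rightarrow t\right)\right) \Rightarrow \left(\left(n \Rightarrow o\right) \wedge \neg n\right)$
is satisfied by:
  {g: True, t: False, n: False}
  {t: False, n: False, g: False}
  {g: True, t: True, n: False}
  {t: True, g: False, n: False}
  {n: True, g: True, t: False}


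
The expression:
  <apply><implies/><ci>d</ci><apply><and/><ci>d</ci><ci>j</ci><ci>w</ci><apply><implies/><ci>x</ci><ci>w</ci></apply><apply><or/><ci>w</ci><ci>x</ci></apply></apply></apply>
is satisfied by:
  {j: True, w: True, d: False}
  {j: True, w: False, d: False}
  {w: True, j: False, d: False}
  {j: False, w: False, d: False}
  {d: True, j: True, w: True}
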